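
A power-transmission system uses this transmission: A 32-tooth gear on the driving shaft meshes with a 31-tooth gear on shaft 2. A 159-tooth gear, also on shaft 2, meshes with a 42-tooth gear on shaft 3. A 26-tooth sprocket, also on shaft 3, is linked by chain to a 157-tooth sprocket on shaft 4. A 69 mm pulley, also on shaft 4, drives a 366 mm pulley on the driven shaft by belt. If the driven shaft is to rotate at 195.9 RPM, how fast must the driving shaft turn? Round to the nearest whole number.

1606 RPM

Overall ratio R = 0.96875 × 0.26415 × 6.0385 × 5.3043 = 8.1964.
Required input speed = output speed × R = 195.9 × 8.1964 = 1605.7 RPM.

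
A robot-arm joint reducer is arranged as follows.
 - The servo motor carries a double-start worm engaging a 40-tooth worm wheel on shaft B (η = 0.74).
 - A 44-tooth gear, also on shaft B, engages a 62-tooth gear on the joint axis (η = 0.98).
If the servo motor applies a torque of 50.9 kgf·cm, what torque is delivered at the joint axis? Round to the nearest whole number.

worm 40/2 = 20 → τ = 50.9·20·0.74 = 753.32 kgf·cm
gear mesh 62/44 = 1.4091 → τ = 753.32·1.4091·0.98 = 1040.3 kgf·cm

1040 kgf·cm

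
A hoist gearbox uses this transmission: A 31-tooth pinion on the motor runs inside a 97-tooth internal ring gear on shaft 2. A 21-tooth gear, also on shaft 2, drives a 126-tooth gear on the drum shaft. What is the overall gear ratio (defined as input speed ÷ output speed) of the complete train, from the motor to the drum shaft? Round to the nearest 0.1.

18.8

Each stage contributes driven/driver: internal gear 97/31 = 3.129, gear mesh 126/21 = 6.
Overall: 3.129 × 6 = 18.774.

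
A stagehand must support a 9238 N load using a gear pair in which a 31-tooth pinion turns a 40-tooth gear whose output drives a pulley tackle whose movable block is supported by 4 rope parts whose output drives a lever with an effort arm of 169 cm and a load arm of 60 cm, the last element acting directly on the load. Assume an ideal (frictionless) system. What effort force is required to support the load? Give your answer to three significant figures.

Gear pair MA = 40/31 = 1.2903.
Block-and-tackle MA = number of supporting rope parts = 4.
Lever MA = effort arm / load arm = 169/60 = 2.8167.
Combined ideal MA = 1.2903 × 4 × 2.8167 = 14.538.
Effort = load / MA = 9238 / 14.538 = 635.45 N.

635 N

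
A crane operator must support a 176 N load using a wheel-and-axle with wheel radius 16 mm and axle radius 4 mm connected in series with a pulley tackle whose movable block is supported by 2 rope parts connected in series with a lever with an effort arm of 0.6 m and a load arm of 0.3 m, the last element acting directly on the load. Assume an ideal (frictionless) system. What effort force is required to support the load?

Wheel-and-axle MA = R/r = 16/4 = 4.
Block-and-tackle MA = number of supporting rope parts = 2.
Lever MA = effort arm / load arm = 0.6/0.3 = 2.
Combined ideal MA = 4 × 2 × 2 = 16.
Effort = load / MA = 176 / 16 = 11 N.

11 N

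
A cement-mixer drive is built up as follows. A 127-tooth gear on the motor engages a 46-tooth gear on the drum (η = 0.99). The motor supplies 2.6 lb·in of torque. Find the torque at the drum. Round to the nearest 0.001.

Gear mesh: ratio = 46/127 = 0.3622; torque at the drum = 2.6 × 0.3622 × 0.99 = 0.93231 lb·in.

0.932 lb·in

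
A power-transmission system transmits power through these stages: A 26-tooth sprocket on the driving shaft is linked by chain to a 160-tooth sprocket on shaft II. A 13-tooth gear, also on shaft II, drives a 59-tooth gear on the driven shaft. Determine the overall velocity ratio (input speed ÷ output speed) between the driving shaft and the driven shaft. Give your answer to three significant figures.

Each stage contributes driven/driver: chain 160/26 = 6.1538, gear mesh 59/13 = 4.5385.
Overall: 6.1538 × 4.5385 = 27.929.

27.9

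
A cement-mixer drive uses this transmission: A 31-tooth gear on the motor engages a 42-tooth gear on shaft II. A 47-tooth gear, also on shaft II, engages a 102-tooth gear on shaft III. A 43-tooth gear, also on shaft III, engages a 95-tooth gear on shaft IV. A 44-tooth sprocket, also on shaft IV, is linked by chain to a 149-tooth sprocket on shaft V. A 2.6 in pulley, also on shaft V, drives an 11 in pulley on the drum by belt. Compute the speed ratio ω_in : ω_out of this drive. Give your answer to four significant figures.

Each stage contributes driven/driver: gear mesh 42/31 = 1.3548, gear mesh 102/47 = 2.1702, gear mesh 95/43 = 2.2093, chain 149/44 = 3.3864, belt 11/2.6 = 4.2308.
Overall: 1.3548 × 2.1702 × 2.2093 × 3.3864 × 4.2308 = 93.067.

93.07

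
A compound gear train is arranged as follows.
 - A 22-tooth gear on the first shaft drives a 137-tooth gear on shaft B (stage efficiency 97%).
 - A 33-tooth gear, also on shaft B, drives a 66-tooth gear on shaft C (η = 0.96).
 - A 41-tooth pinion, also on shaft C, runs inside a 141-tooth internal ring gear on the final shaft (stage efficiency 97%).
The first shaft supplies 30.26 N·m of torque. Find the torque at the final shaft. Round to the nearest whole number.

1171 N·m

After the gear mesh (137/22): 30.26 × 6.2273 × 0.97 = 182.78 N·m
After the gear mesh (66/33): 182.78 × 2 × 0.96 = 350.95 N·m
After the internal gear (141/41): 350.95 × 3.439 × 0.97 = 1170.7 N·m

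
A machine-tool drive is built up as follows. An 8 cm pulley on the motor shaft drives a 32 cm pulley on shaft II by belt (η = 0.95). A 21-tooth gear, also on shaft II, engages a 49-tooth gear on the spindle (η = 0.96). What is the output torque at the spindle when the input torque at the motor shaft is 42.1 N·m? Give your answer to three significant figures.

Belt: ratio = 32/8 = 4; torque at shaft II = 42.1 × 4 × 0.95 = 159.98 N·m.
Gear mesh: ratio = 49/21 = 2.3333; torque at the spindle = 159.98 × 2.3333 × 0.96 = 358.36 N·m.

358 N·m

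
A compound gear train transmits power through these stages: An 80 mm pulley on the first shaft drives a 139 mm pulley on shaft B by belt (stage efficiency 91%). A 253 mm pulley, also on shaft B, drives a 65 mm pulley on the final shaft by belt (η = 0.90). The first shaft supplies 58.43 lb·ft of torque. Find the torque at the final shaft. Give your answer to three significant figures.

Belt: ratio = 139/80 = 1.7375; torque at shaft B = 58.43 × 1.7375 × 0.91 = 92.385 lb·ft.
Belt: ratio = 65/253 = 0.25692; torque at the final shaft = 92.385 × 0.25692 × 0.90 = 21.362 lb·ft.

21.4 lb·ft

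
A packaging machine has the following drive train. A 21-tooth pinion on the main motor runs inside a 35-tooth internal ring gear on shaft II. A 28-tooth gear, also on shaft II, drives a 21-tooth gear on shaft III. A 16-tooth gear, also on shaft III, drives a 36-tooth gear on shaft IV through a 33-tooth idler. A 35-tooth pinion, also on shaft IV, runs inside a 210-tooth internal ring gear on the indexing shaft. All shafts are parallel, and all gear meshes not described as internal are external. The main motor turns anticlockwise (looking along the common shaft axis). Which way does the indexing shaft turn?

clockwise

the main motor → shaft II: internal mesh, same direction → CCW.
shaft II → shaft III: external mesh, 1 reversal → CW.
shaft III → shaft IV: driver → idler → driven is 2 external meshes, 2 reversals → CW.
shaft IV → the indexing shaft: internal mesh, same direction → CW.
3 reversals in total — an odd number — so the indexing shaft turns opposite to the main motor.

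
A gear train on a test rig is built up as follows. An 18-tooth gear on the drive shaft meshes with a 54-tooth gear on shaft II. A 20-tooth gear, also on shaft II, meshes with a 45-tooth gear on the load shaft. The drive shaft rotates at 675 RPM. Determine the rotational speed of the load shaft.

gear mesh 54/18 = 3 → 675/3 = 225 RPM
gear mesh 45/20 = 2.25 → 225/2.25 = 100 RPM

100 RPM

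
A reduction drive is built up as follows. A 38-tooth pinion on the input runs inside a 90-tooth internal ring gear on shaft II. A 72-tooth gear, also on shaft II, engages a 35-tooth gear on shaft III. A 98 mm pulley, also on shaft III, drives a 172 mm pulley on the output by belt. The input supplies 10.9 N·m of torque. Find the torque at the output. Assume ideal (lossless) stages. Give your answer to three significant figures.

Internal gear: ratio = 90/38 = 2.3684; torque at shaft II = 10.9 × 2.3684 = 25.816 N·m.
Gear mesh: ratio = 35/72 = 0.48611; torque at shaft III = 25.816 × 0.48611 = 12.549 N·m.
Belt: ratio = 172/98 = 1.7551; torque at the output = 12.549 × 1.7551 = 22.025 N·m.

22.0 N·m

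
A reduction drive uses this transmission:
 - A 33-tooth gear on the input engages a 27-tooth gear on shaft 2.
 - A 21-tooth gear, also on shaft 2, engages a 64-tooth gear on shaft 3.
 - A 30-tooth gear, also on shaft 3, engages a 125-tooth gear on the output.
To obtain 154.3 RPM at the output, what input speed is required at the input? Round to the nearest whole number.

1603 RPM

Overall ratio R = 0.81818 × 3.0476 × 4.1667 = 10.39.
Required input speed = output speed × R = 154.3 × 10.39 = 1603.1 RPM.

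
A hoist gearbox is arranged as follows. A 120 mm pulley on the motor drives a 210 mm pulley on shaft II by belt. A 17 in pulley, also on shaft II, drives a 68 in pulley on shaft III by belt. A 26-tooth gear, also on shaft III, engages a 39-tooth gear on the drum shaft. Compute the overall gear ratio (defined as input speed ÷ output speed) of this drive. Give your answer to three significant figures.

10.5

Each stage contributes driven/driver: belt 210/120 = 1.75, belt 68/17 = 4, gear mesh 39/26 = 1.5.
Overall: 1.75 × 4 × 1.5 = 10.5.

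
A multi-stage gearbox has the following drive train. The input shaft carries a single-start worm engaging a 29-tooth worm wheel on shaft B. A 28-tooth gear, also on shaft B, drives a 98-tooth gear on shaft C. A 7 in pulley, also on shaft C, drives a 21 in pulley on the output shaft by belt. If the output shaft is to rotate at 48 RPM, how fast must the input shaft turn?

Overall ratio R = 29 × 3.5 × 3 = 304.5.
Required input speed = output speed × R = 48 × 304.5 = 14616 RPM.

14616 RPM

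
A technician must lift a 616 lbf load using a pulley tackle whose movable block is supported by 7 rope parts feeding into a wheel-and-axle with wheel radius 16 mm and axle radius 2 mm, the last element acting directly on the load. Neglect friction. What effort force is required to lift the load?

11 lbf

Block-and-tackle MA = number of supporting rope parts = 7.
Wheel-and-axle MA = R/r = 16/2 = 8.
Combined ideal MA = 7 × 8 = 56.
Effort = load / MA = 616 / 56 = 11 lbf.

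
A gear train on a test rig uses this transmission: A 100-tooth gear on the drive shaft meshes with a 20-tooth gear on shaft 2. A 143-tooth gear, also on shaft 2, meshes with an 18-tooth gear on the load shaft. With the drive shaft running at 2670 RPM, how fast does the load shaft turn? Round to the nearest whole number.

the drive shaft → shaft 2 (gear mesh, 20/100): 2670 ÷ 0.2 = 13350 RPM
shaft 2 → the load shaft (gear mesh, 18/143): 13350 ÷ 0.12587 = 1.0606e+05 RPM

106058 RPM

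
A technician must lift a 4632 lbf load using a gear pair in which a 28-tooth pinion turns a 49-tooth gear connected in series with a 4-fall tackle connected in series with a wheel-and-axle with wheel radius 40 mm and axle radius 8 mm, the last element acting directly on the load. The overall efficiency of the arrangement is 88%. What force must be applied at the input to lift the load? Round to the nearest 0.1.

Gear pair MA = 49/28 = 1.75.
Block-and-tackle MA = number of supporting rope parts = 4.
Wheel-and-axle MA = R/r = 40/8 = 5.
Combined ideal MA = 1.75 × 4 × 5 = 35.
Actual MA = 35 × 0.88 = 30.8.
Effort = load / actual MA = 4632 / 30.8 = 150.39 lbf.

150.4 lbf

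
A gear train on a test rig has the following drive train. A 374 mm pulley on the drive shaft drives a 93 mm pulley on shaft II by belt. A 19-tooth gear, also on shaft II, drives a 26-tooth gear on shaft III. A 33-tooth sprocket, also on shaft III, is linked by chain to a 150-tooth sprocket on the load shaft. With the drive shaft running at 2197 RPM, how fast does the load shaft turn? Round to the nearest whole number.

1420 RPM

the drive shaft → shaft II (belt, 93/374): 2197 ÷ 0.24866 = 8835.2 RPM
shaft II → shaft III (gear mesh, 26/19): 8835.2 ÷ 1.3684 = 6456.5 RPM
shaft III → the load shaft (chain, 150/33): 6456.5 ÷ 4.5455 = 1420.4 RPM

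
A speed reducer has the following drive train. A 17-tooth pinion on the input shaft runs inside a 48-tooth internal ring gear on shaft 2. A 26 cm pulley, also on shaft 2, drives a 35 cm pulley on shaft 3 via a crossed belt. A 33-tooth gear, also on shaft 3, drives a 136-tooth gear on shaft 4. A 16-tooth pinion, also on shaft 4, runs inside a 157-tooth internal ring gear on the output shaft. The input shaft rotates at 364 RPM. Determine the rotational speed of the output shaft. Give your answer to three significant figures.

internal gear 48/17 = 2.8235 → 364/2.8235 = 128.92 RPM
belt 35/26 = 1.3462 → 128.92/1.3462 = 95.767 RPM
gear mesh 136/33 = 4.1212 → 95.767/4.1212 = 23.237 RPM
internal gear 157/16 = 9.8125 → 23.237/9.8125 = 2.3682 RPM

2.37 RPM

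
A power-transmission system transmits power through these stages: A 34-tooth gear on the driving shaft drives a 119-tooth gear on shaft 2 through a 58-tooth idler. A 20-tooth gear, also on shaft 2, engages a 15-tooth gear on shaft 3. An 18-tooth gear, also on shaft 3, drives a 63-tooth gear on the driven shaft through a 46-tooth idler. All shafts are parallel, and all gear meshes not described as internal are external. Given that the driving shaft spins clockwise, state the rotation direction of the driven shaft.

the driving shaft → shaft 2: driver → idler → driven is 2 external meshes, 2 reversals → CW.
shaft 2 → shaft 3: external mesh, 1 reversal → CCW.
shaft 3 → the driven shaft: driver → idler → driven is 2 external meshes, 2 reversals → CCW.
5 reversals in total — an odd number — so the driven shaft turns opposite to the driving shaft.

counterclockwise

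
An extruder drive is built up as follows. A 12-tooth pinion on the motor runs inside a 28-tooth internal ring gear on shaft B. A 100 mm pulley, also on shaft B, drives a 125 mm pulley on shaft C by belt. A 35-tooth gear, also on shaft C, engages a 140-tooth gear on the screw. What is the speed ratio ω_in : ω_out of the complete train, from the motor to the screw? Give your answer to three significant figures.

11.7

Each stage contributes driven/driver: internal gear 28/12 = 2.3333, belt 125/100 = 1.25, gear mesh 140/35 = 4.
Overall: 2.3333 × 1.25 × 4 = 11.667.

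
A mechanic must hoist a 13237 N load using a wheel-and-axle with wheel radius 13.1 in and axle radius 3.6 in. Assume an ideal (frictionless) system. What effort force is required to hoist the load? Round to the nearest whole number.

Wheel-and-axle MA = R/r = 13.1/3.6 = 3.6389.
Effort = load / MA = 13237 / 3.6389 = 3637.6 N.

3638 N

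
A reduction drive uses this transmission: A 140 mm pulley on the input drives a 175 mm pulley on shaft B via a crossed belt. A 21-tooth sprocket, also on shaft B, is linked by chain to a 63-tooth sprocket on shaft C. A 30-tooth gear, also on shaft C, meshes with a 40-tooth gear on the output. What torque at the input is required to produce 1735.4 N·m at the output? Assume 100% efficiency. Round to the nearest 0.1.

347.1 N·m

Overall ratio R = 1.25 × 3 × 1.3333 = 5.
Input torque = output torque / R = 1735.4 / 5 = 347.08 N·m.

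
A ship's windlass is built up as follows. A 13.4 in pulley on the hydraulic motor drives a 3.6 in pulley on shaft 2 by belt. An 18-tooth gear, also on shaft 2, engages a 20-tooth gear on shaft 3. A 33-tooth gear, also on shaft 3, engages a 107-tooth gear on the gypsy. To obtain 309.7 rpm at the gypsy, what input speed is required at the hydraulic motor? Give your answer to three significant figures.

Overall ratio R = 0.26866 × 1.1111 × 3.2424 = 0.96789.
Required input speed = output speed × R = 309.7 × 0.96789 = 299.75 rpm.

300 rpm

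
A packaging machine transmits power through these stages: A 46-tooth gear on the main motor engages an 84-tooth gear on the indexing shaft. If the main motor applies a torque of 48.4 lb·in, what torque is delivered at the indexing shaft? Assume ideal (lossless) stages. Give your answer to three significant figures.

88.4 lb·in

After the gear mesh (84/46): 48.4 × 1.8261 = 88.383 lb·in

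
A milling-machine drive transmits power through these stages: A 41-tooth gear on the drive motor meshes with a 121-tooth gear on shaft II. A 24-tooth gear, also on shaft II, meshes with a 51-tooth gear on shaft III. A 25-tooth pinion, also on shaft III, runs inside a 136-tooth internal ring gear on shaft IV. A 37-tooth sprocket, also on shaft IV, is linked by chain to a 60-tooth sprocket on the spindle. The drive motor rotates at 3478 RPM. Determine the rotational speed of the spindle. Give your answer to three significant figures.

62.9 RPM

Gear mesh: ratio = 121/41 = 2.9512, so shaft II turns at 3478 / 2.9512 = 1178.5 RPM.
Gear mesh: ratio = 51/24 = 2.125, so shaft III turns at 1178.5 / 2.125 = 554.59 RPM.
Internal gear: ratio = 136/25 = 5.44, so shaft IV turns at 554.59 / 5.44 = 101.95 RPM.
Chain: ratio = 60/37 = 1.6216, so the spindle turns at 101.95 / 1.6216 = 62.867 RPM.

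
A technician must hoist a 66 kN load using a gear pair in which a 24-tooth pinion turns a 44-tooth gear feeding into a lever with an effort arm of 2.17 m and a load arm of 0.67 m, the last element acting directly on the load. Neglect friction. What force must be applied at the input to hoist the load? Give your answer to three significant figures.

Gear pair MA = 44/24 = 1.8333.
Lever MA = effort arm / load arm = 2.17/0.67 = 3.2388.
Combined ideal MA = 1.8333 × 3.2388 = 5.9378.
Effort = load / MA = 66 / 5.9378 = 11.115 kN.

11.1 kN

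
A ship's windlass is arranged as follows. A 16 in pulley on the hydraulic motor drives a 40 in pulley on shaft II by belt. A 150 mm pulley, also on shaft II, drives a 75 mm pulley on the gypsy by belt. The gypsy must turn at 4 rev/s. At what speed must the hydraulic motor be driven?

Overall ratio R = 2.5 × 0.5 = 1.25.
Required input speed = output speed × R = 4 × 1.25 = 5 rev/s.

5 rev/s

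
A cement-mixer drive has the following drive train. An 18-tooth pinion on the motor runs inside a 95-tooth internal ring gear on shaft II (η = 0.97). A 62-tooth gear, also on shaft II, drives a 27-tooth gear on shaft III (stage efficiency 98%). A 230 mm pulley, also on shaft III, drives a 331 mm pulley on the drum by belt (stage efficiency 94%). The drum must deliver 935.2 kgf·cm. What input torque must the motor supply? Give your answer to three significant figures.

Overall ratio R = 5.2778 × 0.43548 × 1.4391 = 3.3077; overall efficiency η = 0.97 × 0.98 × 0.94 = 0.8936.
Input torque = output torque / (R × η) = 935.2 / (3.3077 × 0.8936) = 316.41 kgf·cm.

316 kgf·cm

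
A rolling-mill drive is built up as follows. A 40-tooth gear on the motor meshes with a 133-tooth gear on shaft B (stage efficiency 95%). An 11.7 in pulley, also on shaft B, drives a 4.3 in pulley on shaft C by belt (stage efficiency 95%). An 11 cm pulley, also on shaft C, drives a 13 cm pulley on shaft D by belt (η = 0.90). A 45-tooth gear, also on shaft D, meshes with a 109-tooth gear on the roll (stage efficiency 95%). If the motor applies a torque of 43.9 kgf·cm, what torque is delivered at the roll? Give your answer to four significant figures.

gear mesh 133/40 = 3.325 → τ = 43.9·3.325·0.95 = 138.67 kgf·cm
belt 4.3/11.7 = 0.36752 → τ = 138.67·0.36752·0.95 = 48.416 kgf·cm
belt 13/11 = 1.1818 → τ = 48.416·1.1818·0.90 = 51.497 kgf·cm
gear mesh 109/45 = 2.4222 → τ = 51.497·2.4222·0.95 = 118.5 kgf·cm

118.5 kgf·cm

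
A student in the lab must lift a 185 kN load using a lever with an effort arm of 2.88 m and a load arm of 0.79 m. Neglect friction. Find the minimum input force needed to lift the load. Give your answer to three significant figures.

50.7 kN

Lever MA = effort arm / load arm = 2.88/0.79 = 3.6456.
Effort = load / MA = 185 / 3.6456 = 50.747 kN.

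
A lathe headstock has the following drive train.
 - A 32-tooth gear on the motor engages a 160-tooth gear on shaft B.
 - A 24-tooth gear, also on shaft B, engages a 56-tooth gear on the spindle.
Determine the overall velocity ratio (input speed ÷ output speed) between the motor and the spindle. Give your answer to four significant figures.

11.67

Each stage contributes driven/driver: gear mesh 160/32 = 5, gear mesh 56/24 = 2.3333.
Overall: 5 × 2.3333 = 11.667.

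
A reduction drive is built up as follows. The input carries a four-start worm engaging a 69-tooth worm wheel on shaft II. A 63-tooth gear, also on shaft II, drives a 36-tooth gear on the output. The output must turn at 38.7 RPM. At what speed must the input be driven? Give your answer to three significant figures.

Overall ratio R = 17.25 × 0.57143 = 9.8571.
Required input speed = output speed × R = 38.7 × 9.8571 = 381.47 RPM.

381 RPM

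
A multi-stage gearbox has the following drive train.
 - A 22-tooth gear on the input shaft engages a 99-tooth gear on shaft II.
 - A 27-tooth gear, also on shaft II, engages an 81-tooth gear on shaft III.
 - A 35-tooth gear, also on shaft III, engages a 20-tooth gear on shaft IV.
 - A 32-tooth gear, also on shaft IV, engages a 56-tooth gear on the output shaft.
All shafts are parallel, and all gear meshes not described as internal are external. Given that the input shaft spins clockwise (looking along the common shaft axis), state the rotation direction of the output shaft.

the input shaft → shaft II: external mesh, 1 reversal → CCW.
shaft II → shaft III: external mesh, 1 reversal → CW.
shaft III → shaft IV: external mesh, 1 reversal → CCW.
shaft IV → the output shaft: external mesh, 1 reversal → CW.
4 reversals in total — an even number — so the output shaft turns the same way as the input shaft.

clockwise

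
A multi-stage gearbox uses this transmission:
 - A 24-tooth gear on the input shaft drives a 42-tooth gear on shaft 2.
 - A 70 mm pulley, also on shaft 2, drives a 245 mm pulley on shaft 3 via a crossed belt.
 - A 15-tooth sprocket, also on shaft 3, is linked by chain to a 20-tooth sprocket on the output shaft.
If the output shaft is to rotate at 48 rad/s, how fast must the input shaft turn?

Overall ratio R = 1.75 × 3.5 × 1.3333 = 8.1667.
Required input speed = output speed × R = 48 × 8.1667 = 392 rad/s.

392 rad/s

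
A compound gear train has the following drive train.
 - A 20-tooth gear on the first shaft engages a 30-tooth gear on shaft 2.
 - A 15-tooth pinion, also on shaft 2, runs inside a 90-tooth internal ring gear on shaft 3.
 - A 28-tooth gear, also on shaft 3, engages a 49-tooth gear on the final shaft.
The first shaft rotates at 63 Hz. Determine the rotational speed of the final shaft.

gear mesh 30/20 = 1.5 → 63/1.5 = 42 Hz
internal gear 90/15 = 6 → 42/6 = 7 Hz
gear mesh 49/28 = 1.75 → 7/1.75 = 4 Hz

4 Hz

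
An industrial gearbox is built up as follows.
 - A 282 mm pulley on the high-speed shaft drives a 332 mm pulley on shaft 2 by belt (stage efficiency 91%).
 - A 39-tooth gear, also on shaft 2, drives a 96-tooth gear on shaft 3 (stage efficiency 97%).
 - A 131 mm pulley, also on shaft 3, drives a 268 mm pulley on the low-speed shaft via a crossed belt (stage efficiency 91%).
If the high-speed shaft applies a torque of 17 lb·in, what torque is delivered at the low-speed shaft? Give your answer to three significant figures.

81.0 lb·in

After the belt (332/282): 17 × 1.1773 × 0.91 = 18.213 lb·in
After the gear mesh (96/39): 18.213 × 2.4615 × 0.97 = 43.487 lb·in
After the belt (268/131): 43.487 × 2.0458 × 0.91 = 80.959 lb·in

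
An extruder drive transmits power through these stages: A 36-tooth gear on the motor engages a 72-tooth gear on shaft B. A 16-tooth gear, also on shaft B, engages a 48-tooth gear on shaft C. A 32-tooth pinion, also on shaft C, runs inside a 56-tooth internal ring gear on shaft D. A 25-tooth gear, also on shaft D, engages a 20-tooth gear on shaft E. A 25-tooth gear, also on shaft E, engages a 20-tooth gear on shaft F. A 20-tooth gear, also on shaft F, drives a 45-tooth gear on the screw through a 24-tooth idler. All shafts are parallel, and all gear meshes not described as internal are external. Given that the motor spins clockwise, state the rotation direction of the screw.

clockwise

the motor → shaft B: external mesh, 1 reversal → CCW.
shaft B → shaft C: external mesh, 1 reversal → CW.
shaft C → shaft D: internal mesh, same direction → CW.
shaft D → shaft E: external mesh, 1 reversal → CCW.
shaft E → shaft F: external mesh, 1 reversal → CW.
shaft F → the screw: driver → idler → driven is 2 external meshes, 2 reversals → CW.
6 reversals in total — an even number — so the screw turns the same way as the motor.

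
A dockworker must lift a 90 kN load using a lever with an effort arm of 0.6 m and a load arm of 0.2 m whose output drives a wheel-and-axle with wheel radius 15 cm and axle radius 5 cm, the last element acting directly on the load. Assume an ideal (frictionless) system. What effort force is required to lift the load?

Lever MA = effort arm / load arm = 0.6/0.2 = 3.
Wheel-and-axle MA = R/r = 15/5 = 3.
Combined ideal MA = 3 × 3 = 9.
Effort = load / MA = 90 / 9 = 10 kN.

10 kN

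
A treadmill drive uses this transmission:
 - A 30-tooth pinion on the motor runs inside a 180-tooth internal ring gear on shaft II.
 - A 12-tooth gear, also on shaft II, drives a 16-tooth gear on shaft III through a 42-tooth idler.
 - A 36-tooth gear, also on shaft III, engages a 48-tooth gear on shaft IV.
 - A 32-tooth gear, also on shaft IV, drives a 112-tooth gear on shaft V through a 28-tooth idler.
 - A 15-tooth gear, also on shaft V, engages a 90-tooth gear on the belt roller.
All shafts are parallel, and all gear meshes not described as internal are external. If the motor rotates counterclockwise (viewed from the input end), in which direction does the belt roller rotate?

the motor → shaft II: internal mesh, same direction → CCW.
shaft II → shaft III: driver → idler → driven is 2 external meshes, 2 reversals → CCW.
shaft III → shaft IV: external mesh, 1 reversal → CW.
shaft IV → shaft V: driver → idler → driven is 2 external meshes, 2 reversals → CW.
shaft V → the belt roller: external mesh, 1 reversal → CCW.
6 reversals in total — an even number — so the belt roller turns the same way as the motor.

counterclockwise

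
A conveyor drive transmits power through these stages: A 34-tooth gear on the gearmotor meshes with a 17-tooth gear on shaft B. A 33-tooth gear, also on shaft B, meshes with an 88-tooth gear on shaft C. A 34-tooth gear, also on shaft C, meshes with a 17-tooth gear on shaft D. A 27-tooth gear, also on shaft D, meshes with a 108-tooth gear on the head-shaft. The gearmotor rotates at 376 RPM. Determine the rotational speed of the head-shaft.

141 RPM

the gearmotor → shaft B (gear mesh, 17/34): 376 ÷ 0.5 = 752 RPM
shaft B → shaft C (gear mesh, 88/33): 752 ÷ 2.6667 = 282 RPM
shaft C → shaft D (gear mesh, 17/34): 282 ÷ 0.5 = 564 RPM
shaft D → the head-shaft (gear mesh, 108/27): 564 ÷ 4 = 141 RPM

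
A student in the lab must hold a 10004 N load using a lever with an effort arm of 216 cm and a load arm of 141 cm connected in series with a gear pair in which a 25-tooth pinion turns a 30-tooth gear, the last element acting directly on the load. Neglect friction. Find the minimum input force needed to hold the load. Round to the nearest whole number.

Lever MA = effort arm / load arm = 216/141 = 1.5319.
Gear pair MA = 30/25 = 1.2.
Combined ideal MA = 1.5319 × 1.2 = 1.8383.
Effort = load / MA = 10004 / 1.8383 = 5442 N.

5442 N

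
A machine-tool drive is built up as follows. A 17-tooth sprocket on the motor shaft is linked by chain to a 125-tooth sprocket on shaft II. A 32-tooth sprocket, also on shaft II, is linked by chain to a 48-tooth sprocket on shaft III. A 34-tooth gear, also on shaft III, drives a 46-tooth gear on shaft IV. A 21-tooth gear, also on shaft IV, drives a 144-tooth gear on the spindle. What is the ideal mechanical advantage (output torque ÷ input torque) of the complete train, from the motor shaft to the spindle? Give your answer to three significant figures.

Each stage contributes driven/driver: chain 125/17 = 7.3529, chain 48/32 = 1.5, gear mesh 46/34 = 1.3529, gear mesh 144/21 = 6.8571.
Overall: 7.3529 × 1.5 × 1.3529 × 6.8571 = 102.32.

102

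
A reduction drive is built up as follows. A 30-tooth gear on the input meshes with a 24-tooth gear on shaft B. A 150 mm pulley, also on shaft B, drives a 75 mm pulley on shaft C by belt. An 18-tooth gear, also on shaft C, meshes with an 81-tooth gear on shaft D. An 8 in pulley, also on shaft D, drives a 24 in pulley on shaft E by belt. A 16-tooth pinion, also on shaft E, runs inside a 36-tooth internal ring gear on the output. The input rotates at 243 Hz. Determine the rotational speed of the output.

20 Hz

Gear mesh: ratio = 24/30 = 0.8, so shaft B turns at 243 / 0.8 = 303.75 Hz.
Belt: ratio = 75/150 = 0.5, so shaft C turns at 303.75 / 0.5 = 607.5 Hz.
Gear mesh: ratio = 81/18 = 4.5, so shaft D turns at 607.5 / 4.5 = 135 Hz.
Belt: ratio = 24/8 = 3, so shaft E turns at 135 / 3 = 45 Hz.
Internal gear: ratio = 36/16 = 2.25, so the output turns at 45 / 2.25 = 20 Hz.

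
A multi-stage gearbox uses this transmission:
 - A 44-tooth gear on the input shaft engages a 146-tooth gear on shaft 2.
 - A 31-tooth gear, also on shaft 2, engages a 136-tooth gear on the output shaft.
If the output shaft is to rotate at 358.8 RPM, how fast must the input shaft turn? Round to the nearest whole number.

Overall ratio R = 3.3182 × 4.3871 = 14.557.
Required input speed = output speed × R = 358.8 × 14.557 = 5223.1 RPM.

5223 RPM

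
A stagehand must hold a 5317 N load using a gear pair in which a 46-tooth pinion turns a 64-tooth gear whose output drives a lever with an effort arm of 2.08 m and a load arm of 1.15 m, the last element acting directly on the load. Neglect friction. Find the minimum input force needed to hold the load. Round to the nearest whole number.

Gear pair MA = 64/46 = 1.3913.
Lever MA = effort arm / load arm = 2.08/1.15 = 1.8087.
Combined ideal MA = 1.3913 × 1.8087 = 2.5164.
Effort = load / MA = 5317 / 2.5164 = 2112.9 N.

2113 N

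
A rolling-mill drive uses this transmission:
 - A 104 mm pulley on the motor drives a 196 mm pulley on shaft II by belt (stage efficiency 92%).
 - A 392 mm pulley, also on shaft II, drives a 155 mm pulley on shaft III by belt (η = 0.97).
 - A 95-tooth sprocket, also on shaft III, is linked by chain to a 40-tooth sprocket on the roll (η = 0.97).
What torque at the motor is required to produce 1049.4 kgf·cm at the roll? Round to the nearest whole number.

3864 kgf·cm

Overall ratio R = 1.8846 × 0.39541 × 0.42105 = 0.31377; overall efficiency η = 0.92 × 0.97 × 0.97 = 0.8656.
Input torque = output torque / (R × η) = 1049.4 / (0.31377 × 0.8656) = 3863.7 kgf·cm.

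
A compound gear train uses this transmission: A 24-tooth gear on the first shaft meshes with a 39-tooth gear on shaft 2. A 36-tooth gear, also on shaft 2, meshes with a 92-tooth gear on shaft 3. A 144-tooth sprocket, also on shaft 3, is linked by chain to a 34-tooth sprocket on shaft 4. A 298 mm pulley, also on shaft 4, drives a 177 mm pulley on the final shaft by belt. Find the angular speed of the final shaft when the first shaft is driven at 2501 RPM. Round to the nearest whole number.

4294 RPM

the first shaft → shaft 2 (gear mesh, 39/24): 2501 ÷ 1.625 = 1539.1 RPM
shaft 2 → shaft 3 (gear mesh, 92/36): 1539.1 ÷ 2.5556 = 602.25 RPM
shaft 3 → shaft 4 (chain, 34/144): 602.25 ÷ 0.23611 = 2550.7 RPM
shaft 4 → the final shaft (belt, 177/298): 2550.7 ÷ 0.59396 = 4294.4 RPM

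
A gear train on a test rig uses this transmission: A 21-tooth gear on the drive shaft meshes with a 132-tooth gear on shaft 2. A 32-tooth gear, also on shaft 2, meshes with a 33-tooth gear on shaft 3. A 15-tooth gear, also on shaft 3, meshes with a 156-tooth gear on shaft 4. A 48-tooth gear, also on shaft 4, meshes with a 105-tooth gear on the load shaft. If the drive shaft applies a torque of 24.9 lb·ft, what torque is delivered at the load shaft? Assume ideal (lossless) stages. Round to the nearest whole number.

3672 lb·ft

Gear mesh: ratio = 132/21 = 6.2857; torque at shaft 2 = 24.9 × 6.2857 = 156.51 lb·ft.
Gear mesh: ratio = 33/32 = 1.0312; torque at shaft 3 = 156.51 × 1.0312 = 161.41 lb·ft.
Gear mesh: ratio = 156/15 = 10.4; torque at shaft 4 = 161.41 × 10.4 = 1678.6 lb·ft.
Gear mesh: ratio = 105/48 = 2.1875; torque at the load shaft = 1678.6 × 2.1875 = 3672 lb·ft.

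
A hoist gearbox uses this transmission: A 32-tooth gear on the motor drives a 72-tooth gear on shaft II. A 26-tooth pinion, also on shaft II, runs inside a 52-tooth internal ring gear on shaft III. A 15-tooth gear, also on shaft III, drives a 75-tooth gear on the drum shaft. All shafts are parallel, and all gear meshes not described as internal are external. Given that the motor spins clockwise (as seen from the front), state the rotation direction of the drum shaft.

the motor → shaft II: external mesh, 1 reversal → CCW.
shaft II → shaft III: internal mesh, same direction → CCW.
shaft III → the drum shaft: external mesh, 1 reversal → CW.
2 reversals in total — an even number — so the drum shaft turns the same way as the motor.

clockwise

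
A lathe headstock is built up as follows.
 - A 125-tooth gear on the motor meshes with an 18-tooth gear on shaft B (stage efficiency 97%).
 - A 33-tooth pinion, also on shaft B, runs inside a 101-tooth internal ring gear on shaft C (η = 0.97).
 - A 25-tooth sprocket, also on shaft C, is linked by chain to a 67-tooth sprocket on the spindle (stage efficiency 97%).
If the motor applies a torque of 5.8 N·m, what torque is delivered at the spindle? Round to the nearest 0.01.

6.25 N·m

gear mesh 18/125 = 0.144 → τ = 5.8·0.144·0.97 = 0.81014 N·m
internal gear 101/33 = 3.0606 → τ = 0.81014·3.0606·0.97 = 2.4051 N·m
chain 67/25 = 2.68 → τ = 2.4051·2.68·0.97 = 6.2524 N·m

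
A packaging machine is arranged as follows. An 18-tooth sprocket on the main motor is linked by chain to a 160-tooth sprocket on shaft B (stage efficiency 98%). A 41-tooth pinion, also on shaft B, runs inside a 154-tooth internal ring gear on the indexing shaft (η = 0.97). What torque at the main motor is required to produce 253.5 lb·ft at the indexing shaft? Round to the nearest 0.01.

7.99 lb·ft

Overall ratio R = 8.8889 × 3.7561 = 33.388; overall efficiency η = 0.98 × 0.97 = 0.9506.
Input torque = output torque / (R × η) = 253.5 / (33.388 × 0.9506) = 7.9872 lb·ft.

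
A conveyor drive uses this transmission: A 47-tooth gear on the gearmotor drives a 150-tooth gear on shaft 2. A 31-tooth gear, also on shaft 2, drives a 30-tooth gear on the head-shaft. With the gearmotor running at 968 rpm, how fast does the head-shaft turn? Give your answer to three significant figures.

gear mesh 150/47 = 3.1915 → 968/3.1915 = 303.31 rpm
gear mesh 30/31 = 0.96774 → 303.31/0.96774 = 313.42 rpm

313 rpm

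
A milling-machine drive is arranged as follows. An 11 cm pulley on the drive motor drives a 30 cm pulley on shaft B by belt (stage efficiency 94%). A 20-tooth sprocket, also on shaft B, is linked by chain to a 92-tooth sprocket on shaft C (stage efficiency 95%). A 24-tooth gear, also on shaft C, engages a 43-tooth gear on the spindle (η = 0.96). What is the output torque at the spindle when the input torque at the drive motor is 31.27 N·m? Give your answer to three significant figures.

603 N·m

After the belt (30/11): 31.27 × 2.7273 × 0.94 = 80.165 N·m
After the chain (92/20): 80.165 × 4.6 × 0.95 = 350.32 N·m
After the gear mesh (43/24): 350.32 × 1.7917 × 0.96 = 602.55 N·m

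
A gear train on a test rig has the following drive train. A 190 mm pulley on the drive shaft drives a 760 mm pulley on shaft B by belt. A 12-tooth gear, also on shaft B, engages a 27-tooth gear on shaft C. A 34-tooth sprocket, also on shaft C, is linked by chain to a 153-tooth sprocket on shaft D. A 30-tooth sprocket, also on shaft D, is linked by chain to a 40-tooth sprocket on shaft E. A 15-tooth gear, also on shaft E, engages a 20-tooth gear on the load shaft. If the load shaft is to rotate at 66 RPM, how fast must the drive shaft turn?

4752 RPM

Overall ratio R = 4 × 2.25 × 4.5 × 1.3333 × 1.3333 = 72.
Required input speed = output speed × R = 66 × 72 = 4752 RPM.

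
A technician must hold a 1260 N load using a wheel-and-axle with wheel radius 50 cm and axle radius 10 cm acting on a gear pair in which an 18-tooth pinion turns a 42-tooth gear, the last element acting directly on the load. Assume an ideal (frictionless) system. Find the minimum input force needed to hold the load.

Wheel-and-axle MA = R/r = 50/10 = 5.
Gear pair MA = 42/18 = 2.3333.
Combined ideal MA = 5 × 2.3333 = 11.667.
Effort = load / MA = 1260 / 11.667 = 108 N.

108 N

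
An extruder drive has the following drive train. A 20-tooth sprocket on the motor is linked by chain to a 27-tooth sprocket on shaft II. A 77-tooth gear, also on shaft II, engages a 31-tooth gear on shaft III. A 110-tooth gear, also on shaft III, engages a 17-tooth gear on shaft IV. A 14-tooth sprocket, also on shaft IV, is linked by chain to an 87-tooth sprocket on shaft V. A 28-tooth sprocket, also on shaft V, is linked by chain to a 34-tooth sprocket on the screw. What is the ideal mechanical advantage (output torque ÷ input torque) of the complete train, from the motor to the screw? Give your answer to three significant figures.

Each stage contributes driven/driver: chain 27/20 = 1.35, gear mesh 31/77 = 0.4026, gear mesh 17/110 = 0.15455, chain 87/14 = 6.2143, chain 34/28 = 1.2143.
Overall: 1.35 × 0.4026 × 0.15455 × 6.2143 × 1.2143 = 0.63383.

0.634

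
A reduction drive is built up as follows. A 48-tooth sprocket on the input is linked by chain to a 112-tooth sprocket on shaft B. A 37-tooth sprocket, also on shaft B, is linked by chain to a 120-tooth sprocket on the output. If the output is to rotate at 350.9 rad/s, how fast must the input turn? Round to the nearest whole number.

Overall ratio R = 2.3333 × 3.2432 = 7.5676.
Required input speed = output speed × R = 350.9 × 7.5676 = 2655.5 rad/s.

2655 rad/s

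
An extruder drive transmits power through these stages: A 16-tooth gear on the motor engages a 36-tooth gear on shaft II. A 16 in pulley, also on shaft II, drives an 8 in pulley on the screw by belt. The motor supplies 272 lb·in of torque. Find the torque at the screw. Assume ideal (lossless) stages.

306 lb·in

gear mesh 36/16 = 2.25 → τ = 272·2.25 = 612 lb·in
belt 8/16 = 0.5 → τ = 612·0.5 = 306 lb·in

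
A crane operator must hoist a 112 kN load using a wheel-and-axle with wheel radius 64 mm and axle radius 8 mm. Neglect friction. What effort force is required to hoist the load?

Wheel-and-axle MA = R/r = 64/8 = 8.
Effort = load / MA = 112 / 8 = 14 kN.

14 kN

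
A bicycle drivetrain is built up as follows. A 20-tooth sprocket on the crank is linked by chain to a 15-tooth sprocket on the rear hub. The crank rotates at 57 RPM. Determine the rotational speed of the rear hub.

76 RPM

Chain: ratio = 15/20 = 0.75, so the rear hub turns at 57 / 0.75 = 76 RPM.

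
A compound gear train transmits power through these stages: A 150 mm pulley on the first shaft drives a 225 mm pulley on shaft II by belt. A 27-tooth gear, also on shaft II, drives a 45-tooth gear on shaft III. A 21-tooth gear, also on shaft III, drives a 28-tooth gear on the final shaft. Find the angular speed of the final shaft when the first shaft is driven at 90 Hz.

27 Hz

belt 225/150 = 1.5 → 90/1.5 = 60 Hz
gear mesh 45/27 = 1.6667 → 60/1.6667 = 36 Hz
gear mesh 28/21 = 1.3333 → 36/1.3333 = 27 Hz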